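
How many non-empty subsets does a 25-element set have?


Total subsets = 2^n = 2^25 = 33554432
Non-empty subsets exclude the empty set: 2^n - 1
= 33554432 - 1
= 33554431

Number of non-empty subsets = 33554431


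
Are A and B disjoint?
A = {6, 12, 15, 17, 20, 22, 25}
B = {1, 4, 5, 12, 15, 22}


Disjoint means A ∩ B = ∅.
A ∩ B = {12, 15, 22}
A ∩ B ≠ ∅, so A and B are NOT disjoint.

No, A and B are not disjoint (A ∩ B = {12, 15, 22})


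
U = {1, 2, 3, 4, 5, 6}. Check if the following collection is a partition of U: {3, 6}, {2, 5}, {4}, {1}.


A partition requires: (1) non-empty parts, (2) pairwise disjoint, (3) union = U
Parts: {3, 6}, {2, 5}, {4}, {1}
Union of parts: {1, 2, 3, 4, 5, 6}
U = {1, 2, 3, 4, 5, 6}
All non-empty? True
Pairwise disjoint? True
Covers U? True

Yes, valid partition


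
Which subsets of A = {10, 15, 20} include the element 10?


A subset of A contains 10 iff the remaining 2 elements form any subset of A \ {10}.
Count: 2^(n-1) = 2^2 = 4
Subsets containing 10: {10}, {10, 15}, {10, 20}, {10, 15, 20}

Subsets containing 10 (4 total): {10}, {10, 15}, {10, 20}, {10, 15, 20}


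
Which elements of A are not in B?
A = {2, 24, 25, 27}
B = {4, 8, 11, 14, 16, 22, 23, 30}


A \ B = elements in A but not in B
A = {2, 24, 25, 27}
B = {4, 8, 11, 14, 16, 22, 23, 30}
Remove from A any elements in B
A \ B = {2, 24, 25, 27}

A \ B = {2, 24, 25, 27}


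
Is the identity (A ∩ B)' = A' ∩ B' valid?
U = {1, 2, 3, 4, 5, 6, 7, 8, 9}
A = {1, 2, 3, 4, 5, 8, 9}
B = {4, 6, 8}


LHS: A ∩ B = {4, 8}
(A ∩ B)' = U \ (A ∩ B) = {1, 2, 3, 5, 6, 7, 9}
A' = {6, 7}, B' = {1, 2, 3, 5, 7, 9}
Claimed RHS: A' ∩ B' = {7}
Identity is INVALID: LHS = {1, 2, 3, 5, 6, 7, 9} but the RHS claimed here equals {7}. The correct form is (A ∩ B)' = A' ∪ B'.

Identity is invalid: (A ∩ B)' = {1, 2, 3, 5, 6, 7, 9} but A' ∩ B' = {7}. The correct De Morgan law is (A ∩ B)' = A' ∪ B'.


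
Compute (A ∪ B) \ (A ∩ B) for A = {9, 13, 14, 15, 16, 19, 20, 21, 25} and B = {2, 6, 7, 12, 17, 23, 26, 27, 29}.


A △ B = (A \ B) ∪ (B \ A) = elements in exactly one of A or B
A \ B = {9, 13, 14, 15, 16, 19, 20, 21, 25}
B \ A = {2, 6, 7, 12, 17, 23, 26, 27, 29}
A △ B = {2, 6, 7, 9, 12, 13, 14, 15, 16, 17, 19, 20, 21, 23, 25, 26, 27, 29}

A △ B = {2, 6, 7, 9, 12, 13, 14, 15, 16, 17, 19, 20, 21, 23, 25, 26, 27, 29}


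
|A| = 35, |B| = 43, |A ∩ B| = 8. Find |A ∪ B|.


|A ∪ B| = |A| + |B| - |A ∩ B|
= 35 + 43 - 8
= 70

|A ∪ B| = 70


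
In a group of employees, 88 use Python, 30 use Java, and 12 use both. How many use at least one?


|A ∪ B| = |A| + |B| - |A ∩ B|
= 88 + 30 - 12
= 106

|A ∪ B| = 106


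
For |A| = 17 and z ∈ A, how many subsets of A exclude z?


Subsets of A avoiding z are subsets of A \ {z}, which has 16 elements.
Count = 2^(n-1) = 2^16
= 65536

Number of subsets avoiding z = 65536


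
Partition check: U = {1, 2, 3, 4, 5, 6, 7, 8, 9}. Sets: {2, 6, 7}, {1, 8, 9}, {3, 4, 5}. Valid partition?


A partition requires: (1) non-empty parts, (2) pairwise disjoint, (3) union = U
Parts: {2, 6, 7}, {1, 8, 9}, {3, 4, 5}
Union of parts: {1, 2, 3, 4, 5, 6, 7, 8, 9}
U = {1, 2, 3, 4, 5, 6, 7, 8, 9}
All non-empty? True
Pairwise disjoint? True
Covers U? True

Yes, valid partition


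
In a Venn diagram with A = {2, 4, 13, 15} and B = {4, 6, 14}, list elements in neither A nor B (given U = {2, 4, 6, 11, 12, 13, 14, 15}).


A = {2, 4, 13, 15}
B = {4, 6, 14}
Region: in neither A nor B (given U = {2, 4, 6, 11, 12, 13, 14, 15})
Elements: {11, 12}

Elements in neither A nor B (given U = {2, 4, 6, 11, 12, 13, 14, 15}): {11, 12}


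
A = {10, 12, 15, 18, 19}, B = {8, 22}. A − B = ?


A \ B = elements in A but not in B
A = {10, 12, 15, 18, 19}
B = {8, 22}
Remove from A any elements in B
A \ B = {10, 12, 15, 18, 19}

A \ B = {10, 12, 15, 18, 19}


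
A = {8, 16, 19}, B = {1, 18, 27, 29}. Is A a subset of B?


A ⊆ B means every element of A is in B.
Elements in A not in B: {8, 16, 19}
So A ⊄ B.

No, A ⊄ B


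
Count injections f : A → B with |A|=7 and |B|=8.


An injection sends each of |A| = 7 inputs to a distinct output in B.
# injections = |B|·(|B|-1)·…·(|B|-|A|+1) = 8! / (8 - 7)!
= 8 × 7 × 6 × 5 × 4 × 3 × 2
= 40320

Number of injections = 40320


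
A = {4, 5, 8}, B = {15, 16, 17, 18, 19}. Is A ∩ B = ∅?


Disjoint means A ∩ B = ∅.
A ∩ B = ∅
A ∩ B = ∅, so A and B are disjoint.

Yes, A and B are disjoint


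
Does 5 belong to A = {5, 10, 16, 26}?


A = {5, 10, 16, 26}
Checking if 5 is in A
5 is in A → True

5 ∈ A


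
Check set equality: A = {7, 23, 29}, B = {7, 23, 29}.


Two sets are equal iff they have exactly the same elements.
A = {7, 23, 29}
B = {7, 23, 29}
Same elements → A = B

Yes, A = B


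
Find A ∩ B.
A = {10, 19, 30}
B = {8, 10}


A ∩ B = elements in both A and B
A = {10, 19, 30}
B = {8, 10}
A ∩ B = {10}

A ∩ B = {10}


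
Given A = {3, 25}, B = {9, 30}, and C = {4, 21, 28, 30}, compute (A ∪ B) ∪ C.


A ∪ B = {3, 9, 25, 30}
(A ∪ B) ∪ C = {3, 4, 9, 21, 25, 28, 30}

A ∪ B ∪ C = {3, 4, 9, 21, 25, 28, 30}


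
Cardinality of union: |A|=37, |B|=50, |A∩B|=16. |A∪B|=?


|A ∪ B| = |A| + |B| - |A ∩ B|
= 37 + 50 - 16
= 71

|A ∪ B| = 71


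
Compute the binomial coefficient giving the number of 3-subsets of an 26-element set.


C(n,k) = n! / (k!(n-k)!)
C(26,3) = 26! / (3!23!)
= 2600

C(26,3) = 2600


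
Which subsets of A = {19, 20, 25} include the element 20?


A subset of A contains 20 iff the remaining 2 elements form any subset of A \ {20}.
Count: 2^(n-1) = 2^2 = 4
Subsets containing 20: {20}, {19, 20}, {20, 25}, {19, 20, 25}

Subsets containing 20 (4 total): {20}, {19, 20}, {20, 25}, {19, 20, 25}


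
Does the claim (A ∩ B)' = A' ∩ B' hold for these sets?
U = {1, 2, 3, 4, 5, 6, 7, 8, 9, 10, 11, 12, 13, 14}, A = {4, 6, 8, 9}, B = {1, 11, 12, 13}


LHS: A ∩ B = ∅
(A ∩ B)' = U \ (A ∩ B) = {1, 2, 3, 4, 5, 6, 7, 8, 9, 10, 11, 12, 13, 14}
A' = {1, 2, 3, 5, 7, 10, 11, 12, 13, 14}, B' = {2, 3, 4, 5, 6, 7, 8, 9, 10, 14}
Claimed RHS: A' ∩ B' = {2, 3, 5, 7, 10, 14}
Identity is INVALID: LHS = {1, 2, 3, 4, 5, 6, 7, 8, 9, 10, 11, 12, 13, 14} but the RHS claimed here equals {2, 3, 5, 7, 10, 14}. The correct form is (A ∩ B)' = A' ∪ B'.

Identity is invalid: (A ∩ B)' = {1, 2, 3, 4, 5, 6, 7, 8, 9, 10, 11, 12, 13, 14} but A' ∩ B' = {2, 3, 5, 7, 10, 14}. The correct De Morgan law is (A ∩ B)' = A' ∪ B'.


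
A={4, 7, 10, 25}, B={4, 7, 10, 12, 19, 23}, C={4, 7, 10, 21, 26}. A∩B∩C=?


A ∩ B = {4, 7, 10}
(A ∩ B) ∩ C = {4, 7, 10}

A ∩ B ∩ C = {4, 7, 10}


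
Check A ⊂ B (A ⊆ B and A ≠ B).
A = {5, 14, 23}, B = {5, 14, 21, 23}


A ⊂ B requires: A ⊆ B AND A ≠ B.
A ⊆ B? Yes
A = B? No
A ⊂ B: Yes (A is a proper subset of B)

Yes, A ⊂ B


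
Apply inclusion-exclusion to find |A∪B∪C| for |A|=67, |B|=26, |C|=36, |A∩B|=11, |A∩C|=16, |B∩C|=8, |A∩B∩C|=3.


|A∪B∪C| = |A|+|B|+|C| - |A∩B|-|A∩C|-|B∩C| + |A∩B∩C|
= 67+26+36 - 11-16-8 + 3
= 129 - 35 + 3
= 97

|A ∪ B ∪ C| = 97


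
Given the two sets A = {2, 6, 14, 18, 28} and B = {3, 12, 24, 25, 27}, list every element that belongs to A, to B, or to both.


A ∪ B = all elements in A or B (or both)
A = {2, 6, 14, 18, 28}
B = {3, 12, 24, 25, 27}
A ∪ B = {2, 3, 6, 12, 14, 18, 24, 25, 27, 28}

A ∪ B = {2, 3, 6, 12, 14, 18, 24, 25, 27, 28}


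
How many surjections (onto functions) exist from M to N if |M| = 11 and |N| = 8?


n = |M| = 11, k = |N| = 8. Surjections via inclusion-exclusion:
S(n,k) = Σ(-1)^i × C(k,i) × (k-i)^n, i=0 to k
i=0: (-1)^0×C(8,0)×8^11 = 8589934592
i=1: (-1)^1×C(8,1)×7^11 = -15818613944
i=2: (-1)^2×C(8,2)×6^11 = 10158317568
i=3: (-1)^3×C(8,3)×5^11 = -2734375000
i=4: (-1)^4×C(8,4)×4^11 = 293601280
i=5: (-1)^5×C(8,5)×3^11 = -9920232
i=6: (-1)^6×C(8,6)×2^11 = 57344
i=7: (-1)^7×C(8,7)×1^11 = -8
i=8: (-1)^8×C(8,8)×0^11 = 0
Total = 479001600

Number of surjections = 479001600


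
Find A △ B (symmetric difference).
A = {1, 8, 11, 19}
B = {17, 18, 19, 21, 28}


A △ B = (A \ B) ∪ (B \ A) = elements in exactly one of A or B
A \ B = {1, 8, 11}
B \ A = {17, 18, 21, 28}
A △ B = {1, 8, 11, 17, 18, 21, 28}

A △ B = {1, 8, 11, 17, 18, 21, 28}


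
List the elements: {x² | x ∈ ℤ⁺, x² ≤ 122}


Checking each candidate:
Condition: positive perfect squares ≤ 122
Result = {1, 4, 9, 16, 25, 36, 49, 64, 81, 100, 121}

{1, 4, 9, 16, 25, 36, 49, 64, 81, 100, 121}


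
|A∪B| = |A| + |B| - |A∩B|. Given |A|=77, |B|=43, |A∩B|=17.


|A ∪ B| = |A| + |B| - |A ∩ B|
= 77 + 43 - 17
= 103

|A ∪ B| = 103


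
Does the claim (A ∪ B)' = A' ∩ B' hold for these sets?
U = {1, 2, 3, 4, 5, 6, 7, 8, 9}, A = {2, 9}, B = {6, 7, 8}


LHS: A ∪ B = {2, 6, 7, 8, 9}
(A ∪ B)' = U \ (A ∪ B) = {1, 3, 4, 5}
A' = {1, 3, 4, 5, 6, 7, 8}, B' = {1, 2, 3, 4, 5, 9}
Claimed RHS: A' ∩ B' = {1, 3, 4, 5}
Identity is VALID: LHS = RHS = {1, 3, 4, 5} ✓

Identity is valid. (A ∪ B)' = A' ∩ B' = {1, 3, 4, 5}


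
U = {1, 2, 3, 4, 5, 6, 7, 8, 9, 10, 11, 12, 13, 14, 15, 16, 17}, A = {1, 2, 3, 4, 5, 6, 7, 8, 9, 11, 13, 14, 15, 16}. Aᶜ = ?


Aᶜ = U \ A = elements in U but not in A
U = {1, 2, 3, 4, 5, 6, 7, 8, 9, 10, 11, 12, 13, 14, 15, 16, 17}
A = {1, 2, 3, 4, 5, 6, 7, 8, 9, 11, 13, 14, 15, 16}
Aᶜ = {10, 12, 17}

Aᶜ = {10, 12, 17}


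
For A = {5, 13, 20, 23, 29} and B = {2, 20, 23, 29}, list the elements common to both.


A ∩ B = elements in both A and B
A = {5, 13, 20, 23, 29}
B = {2, 20, 23, 29}
A ∩ B = {20, 23, 29}

A ∩ B = {20, 23, 29}


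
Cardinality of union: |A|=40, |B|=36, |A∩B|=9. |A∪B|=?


|A ∪ B| = |A| + |B| - |A ∩ B|
= 40 + 36 - 9
= 67

|A ∪ B| = 67


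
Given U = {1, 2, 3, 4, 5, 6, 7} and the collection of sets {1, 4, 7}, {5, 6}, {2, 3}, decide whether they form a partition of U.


A partition requires: (1) non-empty parts, (2) pairwise disjoint, (3) union = U
Parts: {1, 4, 7}, {5, 6}, {2, 3}
Union of parts: {1, 2, 3, 4, 5, 6, 7}
U = {1, 2, 3, 4, 5, 6, 7}
All non-empty? True
Pairwise disjoint? True
Covers U? True

Yes, valid partition


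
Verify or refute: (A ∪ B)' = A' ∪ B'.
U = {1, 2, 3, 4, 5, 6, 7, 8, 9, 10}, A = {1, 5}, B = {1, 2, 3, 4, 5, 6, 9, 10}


LHS: A ∪ B = {1, 2, 3, 4, 5, 6, 9, 10}
(A ∪ B)' = U \ (A ∪ B) = {7, 8}
A' = {2, 3, 4, 6, 7, 8, 9, 10}, B' = {7, 8}
Claimed RHS: A' ∪ B' = {2, 3, 4, 6, 7, 8, 9, 10}
Identity is INVALID: LHS = {7, 8} but the RHS claimed here equals {2, 3, 4, 6, 7, 8, 9, 10}. The correct form is (A ∪ B)' = A' ∩ B'.

Identity is invalid: (A ∪ B)' = {7, 8} but A' ∪ B' = {2, 3, 4, 6, 7, 8, 9, 10}. The correct De Morgan law is (A ∪ B)' = A' ∩ B'.


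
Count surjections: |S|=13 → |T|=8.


n = |S| = 13, k = |T| = 8. Surjections via inclusion-exclusion:
S(n,k) = Σ(-1)^i × C(k,i) × (k-i)^n, i=0 to k
i=0: (-1)^0×C(8,0)×8^13 = 549755813888
i=1: (-1)^1×C(8,1)×7^13 = -775112083256
i=2: (-1)^2×C(8,2)×6^13 = 365699432448
i=3: (-1)^3×C(8,3)×5^13 = -68359375000
i=4: (-1)^4×C(8,4)×4^13 = 4697620480
i=5: (-1)^5×C(8,5)×3^13 = -89282088
i=6: (-1)^6×C(8,6)×2^13 = 229376
i=7: (-1)^7×C(8,7)×1^13 = -8
i=8: (-1)^8×C(8,8)×0^13 = 0
Total = 76592355840

Number of surjections = 76592355840


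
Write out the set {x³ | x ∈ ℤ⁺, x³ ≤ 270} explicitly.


Checking each candidate:
Condition: positive perfect cubes ≤ 270
Result = {1, 8, 27, 64, 125, 216}

{1, 8, 27, 64, 125, 216}


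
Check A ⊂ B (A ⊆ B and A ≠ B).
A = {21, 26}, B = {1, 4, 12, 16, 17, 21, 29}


A ⊂ B requires: A ⊆ B AND A ≠ B.
A ⊆ B? No
A ⊄ B, so A is not a proper subset.

No, A is not a proper subset of B


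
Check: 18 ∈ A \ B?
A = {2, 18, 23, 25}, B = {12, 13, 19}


A = {2, 18, 23, 25}, B = {12, 13, 19}
A \ B = elements in A but not in B
A \ B = {2, 18, 23, 25}
Checking if 18 ∈ A \ B
18 is in A \ B → True

18 ∈ A \ B


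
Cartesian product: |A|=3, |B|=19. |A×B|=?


|A × B| = |A| × |B|
= 3 × 19
= 57

|A × B| = 57


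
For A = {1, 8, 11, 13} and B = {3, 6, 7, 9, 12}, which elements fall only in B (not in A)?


A = {1, 8, 11, 13}
B = {3, 6, 7, 9, 12}
Region: only in B (not in A)
Elements: {3, 6, 7, 9, 12}

Elements only in B (not in A): {3, 6, 7, 9, 12}


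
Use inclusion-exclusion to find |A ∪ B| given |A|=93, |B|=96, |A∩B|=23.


|A ∪ B| = |A| + |B| - |A ∩ B|
= 93 + 96 - 23
= 166

|A ∪ B| = 166


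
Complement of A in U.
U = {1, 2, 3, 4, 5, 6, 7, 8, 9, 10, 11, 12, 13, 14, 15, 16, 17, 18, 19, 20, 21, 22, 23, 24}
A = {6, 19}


Aᶜ = U \ A = elements in U but not in A
U = {1, 2, 3, 4, 5, 6, 7, 8, 9, 10, 11, 12, 13, 14, 15, 16, 17, 18, 19, 20, 21, 22, 23, 24}
A = {6, 19}
Aᶜ = {1, 2, 3, 4, 5, 7, 8, 9, 10, 11, 12, 13, 14, 15, 16, 17, 18, 20, 21, 22, 23, 24}

Aᶜ = {1, 2, 3, 4, 5, 7, 8, 9, 10, 11, 12, 13, 14, 15, 16, 17, 18, 20, 21, 22, 23, 24}


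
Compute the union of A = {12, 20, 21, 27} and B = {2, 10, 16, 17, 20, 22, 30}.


A ∪ B = all elements in A or B (or both)
A = {12, 20, 21, 27}
B = {2, 10, 16, 17, 20, 22, 30}
A ∪ B = {2, 10, 12, 16, 17, 20, 21, 22, 27, 30}

A ∪ B = {2, 10, 12, 16, 17, 20, 21, 22, 27, 30}


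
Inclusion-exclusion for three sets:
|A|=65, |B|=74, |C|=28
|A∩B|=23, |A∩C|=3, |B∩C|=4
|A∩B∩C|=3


|A∪B∪C| = |A|+|B|+|C| - |A∩B|-|A∩C|-|B∩C| + |A∩B∩C|
= 65+74+28 - 23-3-4 + 3
= 167 - 30 + 3
= 140

|A ∪ B ∪ C| = 140


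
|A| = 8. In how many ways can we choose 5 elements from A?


C(n,k) = n! / (k!(n-k)!)
C(8,5) = 8! / (5!3!)
= 56

C(8,5) = 56


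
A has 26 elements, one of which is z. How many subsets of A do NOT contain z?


Subsets of A avoiding z are subsets of A \ {z}, which has 25 elements.
Count = 2^(n-1) = 2^25
= 33554432

Number of subsets avoiding z = 33554432


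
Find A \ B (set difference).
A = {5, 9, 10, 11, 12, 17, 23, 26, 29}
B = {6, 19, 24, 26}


A \ B = elements in A but not in B
A = {5, 9, 10, 11, 12, 17, 23, 26, 29}
B = {6, 19, 24, 26}
Remove from A any elements in B
A \ B = {5, 9, 10, 11, 12, 17, 23, 29}

A \ B = {5, 9, 10, 11, 12, 17, 23, 29}


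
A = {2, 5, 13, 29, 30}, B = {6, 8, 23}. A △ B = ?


A △ B = (A \ B) ∪ (B \ A) = elements in exactly one of A or B
A \ B = {2, 5, 13, 29, 30}
B \ A = {6, 8, 23}
A △ B = {2, 5, 6, 8, 13, 23, 29, 30}

A △ B = {2, 5, 6, 8, 13, 23, 29, 30}


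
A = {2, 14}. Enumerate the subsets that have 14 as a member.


A subset of A contains 14 iff the remaining 1 elements form any subset of A \ {14}.
Count: 2^(n-1) = 2^1 = 2
Subsets containing 14: {14}, {2, 14}

Subsets containing 14 (2 total): {14}, {2, 14}


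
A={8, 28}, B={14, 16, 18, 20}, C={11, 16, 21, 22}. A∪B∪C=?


A ∪ B = {8, 14, 16, 18, 20, 28}
(A ∪ B) ∪ C = {8, 11, 14, 16, 18, 20, 21, 22, 28}

A ∪ B ∪ C = {8, 11, 14, 16, 18, 20, 21, 22, 28}


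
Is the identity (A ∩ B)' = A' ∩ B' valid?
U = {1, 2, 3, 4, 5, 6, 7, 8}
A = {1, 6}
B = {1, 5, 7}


LHS: A ∩ B = {1}
(A ∩ B)' = U \ (A ∩ B) = {2, 3, 4, 5, 6, 7, 8}
A' = {2, 3, 4, 5, 7, 8}, B' = {2, 3, 4, 6, 8}
Claimed RHS: A' ∩ B' = {2, 3, 4, 8}
Identity is INVALID: LHS = {2, 3, 4, 5, 6, 7, 8} but the RHS claimed here equals {2, 3, 4, 8}. The correct form is (A ∩ B)' = A' ∪ B'.

Identity is invalid: (A ∩ B)' = {2, 3, 4, 5, 6, 7, 8} but A' ∩ B' = {2, 3, 4, 8}. The correct De Morgan law is (A ∩ B)' = A' ∪ B'.


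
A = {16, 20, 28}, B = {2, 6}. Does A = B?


Two sets are equal iff they have exactly the same elements.
A = {16, 20, 28}
B = {2, 6}
Differences: {2, 6, 16, 20, 28}
A ≠ B

No, A ≠ B


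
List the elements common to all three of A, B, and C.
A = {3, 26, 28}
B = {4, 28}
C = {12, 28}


A ∩ B = {28}
(A ∩ B) ∩ C = {28}

A ∩ B ∩ C = {28}


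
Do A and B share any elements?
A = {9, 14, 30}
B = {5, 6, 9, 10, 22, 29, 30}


Disjoint means A ∩ B = ∅.
A ∩ B = {9, 30}
A ∩ B ≠ ∅, so A and B are NOT disjoint.

Yes — A and B share the element(s) of A ∩ B = {9, 30}, so they are not disjoint


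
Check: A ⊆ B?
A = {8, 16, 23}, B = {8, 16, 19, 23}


A ⊆ B means every element of A is in B.
All elements of A are in B.
So A ⊆ B.

Yes, A ⊆ B


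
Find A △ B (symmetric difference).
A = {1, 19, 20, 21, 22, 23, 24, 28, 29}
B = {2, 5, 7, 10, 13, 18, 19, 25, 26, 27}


A △ B = (A \ B) ∪ (B \ A) = elements in exactly one of A or B
A \ B = {1, 20, 21, 22, 23, 24, 28, 29}
B \ A = {2, 5, 7, 10, 13, 18, 25, 26, 27}
A △ B = {1, 2, 5, 7, 10, 13, 18, 20, 21, 22, 23, 24, 25, 26, 27, 28, 29}

A △ B = {1, 2, 5, 7, 10, 13, 18, 20, 21, 22, 23, 24, 25, 26, 27, 28, 29}


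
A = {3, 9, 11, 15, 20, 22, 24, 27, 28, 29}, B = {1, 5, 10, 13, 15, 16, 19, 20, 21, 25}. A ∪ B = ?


A ∪ B = all elements in A or B (or both)
A = {3, 9, 11, 15, 20, 22, 24, 27, 28, 29}
B = {1, 5, 10, 13, 15, 16, 19, 20, 21, 25}
A ∪ B = {1, 3, 5, 9, 10, 11, 13, 15, 16, 19, 20, 21, 22, 24, 25, 27, 28, 29}

A ∪ B = {1, 3, 5, 9, 10, 11, 13, 15, 16, 19, 20, 21, 22, 24, 25, 27, 28, 29}


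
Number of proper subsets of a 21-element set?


Total subsets = 2^n = 2^21 = 2097152
Proper subsets exclude the set itself: 2^n - 1
= 2097152 - 1
= 2097151

Number of proper subsets = 2097151


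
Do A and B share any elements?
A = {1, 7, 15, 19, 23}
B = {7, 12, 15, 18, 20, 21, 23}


Disjoint means A ∩ B = ∅.
A ∩ B = {7, 15, 23}
A ∩ B ≠ ∅, so A and B are NOT disjoint.

Yes — A and B share the element(s) of A ∩ B = {7, 15, 23}, so they are not disjoint


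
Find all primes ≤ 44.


Checking each candidate:
Condition: primes ≤ 44
Result = {2, 3, 5, 7, 11, 13, 17, 19, 23, 29, 31, 37, 41, 43}

{2, 3, 5, 7, 11, 13, 17, 19, 23, 29, 31, 37, 41, 43}


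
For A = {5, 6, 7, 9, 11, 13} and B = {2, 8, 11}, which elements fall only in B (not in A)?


A = {5, 6, 7, 9, 11, 13}
B = {2, 8, 11}
Region: only in B (not in A)
Elements: {2, 8}

Elements only in B (not in A): {2, 8}


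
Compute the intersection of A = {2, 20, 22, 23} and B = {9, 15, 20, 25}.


A ∩ B = elements in both A and B
A = {2, 20, 22, 23}
B = {9, 15, 20, 25}
A ∩ B = {20}

A ∩ B = {20}


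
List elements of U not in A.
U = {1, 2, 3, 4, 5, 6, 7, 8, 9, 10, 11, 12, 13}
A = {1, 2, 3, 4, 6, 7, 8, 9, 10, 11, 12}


Aᶜ = U \ A = elements in U but not in A
U = {1, 2, 3, 4, 5, 6, 7, 8, 9, 10, 11, 12, 13}
A = {1, 2, 3, 4, 6, 7, 8, 9, 10, 11, 12}
Aᶜ = {5, 13}

Aᶜ = {5, 13}


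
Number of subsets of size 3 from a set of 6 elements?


C(n,k) = n! / (k!(n-k)!)
C(6,3) = 6! / (3!3!)
= 20

C(6,3) = 20


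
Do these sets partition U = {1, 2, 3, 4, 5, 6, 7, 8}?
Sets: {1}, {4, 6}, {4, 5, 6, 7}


A partition requires: (1) non-empty parts, (2) pairwise disjoint, (3) union = U
Parts: {1}, {4, 6}, {4, 5, 6, 7}
Union of parts: {1, 4, 5, 6, 7}
U = {1, 2, 3, 4, 5, 6, 7, 8}
All non-empty? True
Pairwise disjoint? False
Covers U? False

No, not a valid partition


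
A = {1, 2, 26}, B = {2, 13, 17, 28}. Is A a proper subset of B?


A ⊂ B requires: A ⊆ B AND A ≠ B.
A ⊆ B? No
A ⊄ B, so A is not a proper subset.

No, A is not a proper subset of B


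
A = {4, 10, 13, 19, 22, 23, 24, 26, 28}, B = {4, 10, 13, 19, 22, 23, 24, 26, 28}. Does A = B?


Two sets are equal iff they have exactly the same elements.
A = {4, 10, 13, 19, 22, 23, 24, 26, 28}
B = {4, 10, 13, 19, 22, 23, 24, 26, 28}
Same elements → A = B

Yes, A = B


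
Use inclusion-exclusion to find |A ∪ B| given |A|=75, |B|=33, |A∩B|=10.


|A ∪ B| = |A| + |B| - |A ∩ B|
= 75 + 33 - 10
= 98

|A ∪ B| = 98


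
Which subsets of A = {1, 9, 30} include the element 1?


A subset of A contains 1 iff the remaining 2 elements form any subset of A \ {1}.
Count: 2^(n-1) = 2^2 = 4
Subsets containing 1: {1}, {1, 9}, {1, 30}, {1, 9, 30}

Subsets containing 1 (4 total): {1}, {1, 9}, {1, 30}, {1, 9, 30}


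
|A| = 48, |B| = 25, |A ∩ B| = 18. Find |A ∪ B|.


|A ∪ B| = |A| + |B| - |A ∩ B|
= 48 + 25 - 18
= 55

|A ∪ B| = 55


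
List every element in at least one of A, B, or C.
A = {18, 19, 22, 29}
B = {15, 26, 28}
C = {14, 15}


A ∪ B = {15, 18, 19, 22, 26, 28, 29}
(A ∪ B) ∪ C = {14, 15, 18, 19, 22, 26, 28, 29}

A ∪ B ∪ C = {14, 15, 18, 19, 22, 26, 28, 29}


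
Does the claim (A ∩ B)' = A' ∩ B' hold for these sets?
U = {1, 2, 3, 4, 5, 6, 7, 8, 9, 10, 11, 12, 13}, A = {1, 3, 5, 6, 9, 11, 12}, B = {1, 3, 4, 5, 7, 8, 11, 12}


LHS: A ∩ B = {1, 3, 5, 11, 12}
(A ∩ B)' = U \ (A ∩ B) = {2, 4, 6, 7, 8, 9, 10, 13}
A' = {2, 4, 7, 8, 10, 13}, B' = {2, 6, 9, 10, 13}
Claimed RHS: A' ∩ B' = {2, 10, 13}
Identity is INVALID: LHS = {2, 4, 6, 7, 8, 9, 10, 13} but the RHS claimed here equals {2, 10, 13}. The correct form is (A ∩ B)' = A' ∪ B'.

Identity is invalid: (A ∩ B)' = {2, 4, 6, 7, 8, 9, 10, 13} but A' ∩ B' = {2, 10, 13}. The correct De Morgan law is (A ∩ B)' = A' ∪ B'.


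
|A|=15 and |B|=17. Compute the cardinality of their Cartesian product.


|A × B| = |A| × |B|
= 15 × 17
= 255

|A × B| = 255


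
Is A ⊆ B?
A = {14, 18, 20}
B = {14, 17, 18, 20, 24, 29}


A ⊆ B means every element of A is in B.
All elements of A are in B.
So A ⊆ B.

Yes, A ⊆ B


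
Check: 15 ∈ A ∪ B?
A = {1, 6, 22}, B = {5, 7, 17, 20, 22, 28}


A = {1, 6, 22}, B = {5, 7, 17, 20, 22, 28}
A ∪ B = all elements in A or B
A ∪ B = {1, 5, 6, 7, 17, 20, 22, 28}
Checking if 15 ∈ A ∪ B
15 is not in A ∪ B → False

15 ∉ A ∪ B


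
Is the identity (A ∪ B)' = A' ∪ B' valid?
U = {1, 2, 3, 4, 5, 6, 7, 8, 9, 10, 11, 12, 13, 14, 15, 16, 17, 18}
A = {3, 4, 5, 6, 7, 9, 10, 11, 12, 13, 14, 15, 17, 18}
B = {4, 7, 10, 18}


LHS: A ∪ B = {3, 4, 5, 6, 7, 9, 10, 11, 12, 13, 14, 15, 17, 18}
(A ∪ B)' = U \ (A ∪ B) = {1, 2, 8, 16}
A' = {1, 2, 8, 16}, B' = {1, 2, 3, 5, 6, 8, 9, 11, 12, 13, 14, 15, 16, 17}
Claimed RHS: A' ∪ B' = {1, 2, 3, 5, 6, 8, 9, 11, 12, 13, 14, 15, 16, 17}
Identity is INVALID: LHS = {1, 2, 8, 16} but the RHS claimed here equals {1, 2, 3, 5, 6, 8, 9, 11, 12, 13, 14, 15, 16, 17}. The correct form is (A ∪ B)' = A' ∩ B'.

Identity is invalid: (A ∪ B)' = {1, 2, 8, 16} but A' ∪ B' = {1, 2, 3, 5, 6, 8, 9, 11, 12, 13, 14, 15, 16, 17}. The correct De Morgan law is (A ∪ B)' = A' ∩ B'.


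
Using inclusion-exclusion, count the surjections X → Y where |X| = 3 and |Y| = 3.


n = |X| = 3, k = |Y| = 3. Surjections via inclusion-exclusion:
S(n,k) = Σ(-1)^i × C(k,i) × (k-i)^n, i=0 to k
i=0: (-1)^0×C(3,0)×3^3 = 27
i=1: (-1)^1×C(3,1)×2^3 = -24
i=2: (-1)^2×C(3,2)×1^3 = 3
i=3: (-1)^3×C(3,3)×0^3 = 0
Total = 6

Number of surjections = 6


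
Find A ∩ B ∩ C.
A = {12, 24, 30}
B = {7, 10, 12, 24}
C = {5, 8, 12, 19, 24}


A ∩ B = {12, 24}
(A ∩ B) ∩ C = {12, 24}

A ∩ B ∩ C = {12, 24}


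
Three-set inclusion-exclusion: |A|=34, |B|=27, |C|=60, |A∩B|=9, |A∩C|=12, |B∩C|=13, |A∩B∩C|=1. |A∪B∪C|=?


|A∪B∪C| = |A|+|B|+|C| - |A∩B|-|A∩C|-|B∩C| + |A∩B∩C|
= 34+27+60 - 9-12-13 + 1
= 121 - 34 + 1
= 88

|A ∪ B ∪ C| = 88


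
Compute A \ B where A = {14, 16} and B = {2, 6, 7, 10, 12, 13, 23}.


A \ B = elements in A but not in B
A = {14, 16}
B = {2, 6, 7, 10, 12, 13, 23}
Remove from A any elements in B
A \ B = {14, 16}

A \ B = {14, 16}


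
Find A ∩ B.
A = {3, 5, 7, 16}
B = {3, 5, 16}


A ∩ B = elements in both A and B
A = {3, 5, 7, 16}
B = {3, 5, 16}
A ∩ B = {3, 5, 16}

A ∩ B = {3, 5, 16}


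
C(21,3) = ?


C(n,k) = n! / (k!(n-k)!)
C(21,3) = 21! / (3!18!)
= 1330

C(21,3) = 1330


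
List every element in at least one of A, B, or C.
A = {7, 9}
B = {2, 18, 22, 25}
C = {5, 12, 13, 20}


A ∪ B = {2, 7, 9, 18, 22, 25}
(A ∪ B) ∪ C = {2, 5, 7, 9, 12, 13, 18, 20, 22, 25}

A ∪ B ∪ C = {2, 5, 7, 9, 12, 13, 18, 20, 22, 25}


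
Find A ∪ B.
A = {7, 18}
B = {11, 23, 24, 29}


A ∪ B = all elements in A or B (or both)
A = {7, 18}
B = {11, 23, 24, 29}
A ∪ B = {7, 11, 18, 23, 24, 29}

A ∪ B = {7, 11, 18, 23, 24, 29}


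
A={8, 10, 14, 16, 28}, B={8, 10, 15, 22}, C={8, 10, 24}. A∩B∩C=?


A ∩ B = {8, 10}
(A ∩ B) ∩ C = {8, 10}

A ∩ B ∩ C = {8, 10}


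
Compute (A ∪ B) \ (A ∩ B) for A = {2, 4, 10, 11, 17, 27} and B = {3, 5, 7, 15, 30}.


A △ B = (A \ B) ∪ (B \ A) = elements in exactly one of A or B
A \ B = {2, 4, 10, 11, 17, 27}
B \ A = {3, 5, 7, 15, 30}
A △ B = {2, 3, 4, 5, 7, 10, 11, 15, 17, 27, 30}

A △ B = {2, 3, 4, 5, 7, 10, 11, 15, 17, 27, 30}


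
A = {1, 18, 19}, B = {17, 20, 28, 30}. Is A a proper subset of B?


A ⊂ B requires: A ⊆ B AND A ≠ B.
A ⊆ B? No
A ⊄ B, so A is not a proper subset.

No, A is not a proper subset of B


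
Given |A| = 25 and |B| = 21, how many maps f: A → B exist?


Each of |A| = 25 inputs maps to any of |B| = 21 outputs.
# functions = |B|^|A| = 21^25
= 1136272165922724266740722458520501

Number of functions = 1136272165922724266740722458520501


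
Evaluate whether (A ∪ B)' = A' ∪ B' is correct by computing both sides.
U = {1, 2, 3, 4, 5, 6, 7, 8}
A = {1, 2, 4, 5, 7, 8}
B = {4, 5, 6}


LHS: A ∪ B = {1, 2, 4, 5, 6, 7, 8}
(A ∪ B)' = U \ (A ∪ B) = {3}
A' = {3, 6}, B' = {1, 2, 3, 7, 8}
Claimed RHS: A' ∪ B' = {1, 2, 3, 6, 7, 8}
Identity is INVALID: LHS = {3} but the RHS claimed here equals {1, 2, 3, 6, 7, 8}. The correct form is (A ∪ B)' = A' ∩ B'.

Identity is invalid: (A ∪ B)' = {3} but A' ∪ B' = {1, 2, 3, 6, 7, 8}. The correct De Morgan law is (A ∪ B)' = A' ∩ B'.


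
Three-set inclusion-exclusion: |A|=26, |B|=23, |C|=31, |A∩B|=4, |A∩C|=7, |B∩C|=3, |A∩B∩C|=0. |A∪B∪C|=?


|A∪B∪C| = |A|+|B|+|C| - |A∩B|-|A∩C|-|B∩C| + |A∩B∩C|
= 26+23+31 - 4-7-3 + 0
= 80 - 14 + 0
= 66

|A ∪ B ∪ C| = 66


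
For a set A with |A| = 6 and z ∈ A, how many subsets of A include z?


Subsets of A containing z correspond to subsets of A \ {z}, which has 5 elements.
Count = 2^(n-1) = 2^5
= 32

Number of subsets containing z = 32


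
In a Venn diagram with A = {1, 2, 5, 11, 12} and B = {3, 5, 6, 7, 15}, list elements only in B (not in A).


A = {1, 2, 5, 11, 12}
B = {3, 5, 6, 7, 15}
Region: only in B (not in A)
Elements: {3, 6, 7, 15}

Elements only in B (not in A): {3, 6, 7, 15}


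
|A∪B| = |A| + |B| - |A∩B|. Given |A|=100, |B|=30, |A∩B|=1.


|A ∪ B| = |A| + |B| - |A ∩ B|
= 100 + 30 - 1
= 129

|A ∪ B| = 129


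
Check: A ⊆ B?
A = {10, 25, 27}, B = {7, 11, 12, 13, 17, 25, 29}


A ⊆ B means every element of A is in B.
Elements in A not in B: {10, 27}
So A ⊄ B.

No, A ⊄ B


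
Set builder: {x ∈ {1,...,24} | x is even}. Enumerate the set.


Checking each candidate:
Condition: even numbers in {1,...,24}
Result = {2, 4, 6, 8, 10, 12, 14, 16, 18, 20, 22, 24}

{2, 4, 6, 8, 10, 12, 14, 16, 18, 20, 22, 24}


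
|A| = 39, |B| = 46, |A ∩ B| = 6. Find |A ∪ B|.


|A ∪ B| = |A| + |B| - |A ∩ B|
= 39 + 46 - 6
= 79

|A ∪ B| = 79


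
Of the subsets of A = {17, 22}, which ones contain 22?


A subset of A contains 22 iff the remaining 1 elements form any subset of A \ {22}.
Count: 2^(n-1) = 2^1 = 2
Subsets containing 22: {22}, {17, 22}

Subsets containing 22 (2 total): {22}, {17, 22}


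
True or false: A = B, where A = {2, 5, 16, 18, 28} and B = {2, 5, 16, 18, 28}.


Two sets are equal iff they have exactly the same elements.
A = {2, 5, 16, 18, 28}
B = {2, 5, 16, 18, 28}
Same elements → A = B

Yes, A = B


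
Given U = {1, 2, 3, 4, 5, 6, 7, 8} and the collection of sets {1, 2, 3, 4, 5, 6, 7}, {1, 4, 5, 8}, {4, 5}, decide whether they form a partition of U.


A partition requires: (1) non-empty parts, (2) pairwise disjoint, (3) union = U
Parts: {1, 2, 3, 4, 5, 6, 7}, {1, 4, 5, 8}, {4, 5}
Union of parts: {1, 2, 3, 4, 5, 6, 7, 8}
U = {1, 2, 3, 4, 5, 6, 7, 8}
All non-empty? True
Pairwise disjoint? False
Covers U? True

No, not a valid partition


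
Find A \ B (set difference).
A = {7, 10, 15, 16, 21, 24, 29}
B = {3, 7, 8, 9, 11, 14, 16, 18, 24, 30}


A \ B = elements in A but not in B
A = {7, 10, 15, 16, 21, 24, 29}
B = {3, 7, 8, 9, 11, 14, 16, 18, 24, 30}
Remove from A any elements in B
A \ B = {10, 15, 21, 29}

A \ B = {10, 15, 21, 29}


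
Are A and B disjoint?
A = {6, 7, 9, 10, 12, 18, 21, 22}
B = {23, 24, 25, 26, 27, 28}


Disjoint means A ∩ B = ∅.
A ∩ B = ∅
A ∩ B = ∅, so A and B are disjoint.

Yes, A and B are disjoint


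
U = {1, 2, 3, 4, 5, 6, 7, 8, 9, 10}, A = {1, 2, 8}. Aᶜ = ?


Aᶜ = U \ A = elements in U but not in A
U = {1, 2, 3, 4, 5, 6, 7, 8, 9, 10}
A = {1, 2, 8}
Aᶜ = {3, 4, 5, 6, 7, 9, 10}

Aᶜ = {3, 4, 5, 6, 7, 9, 10}


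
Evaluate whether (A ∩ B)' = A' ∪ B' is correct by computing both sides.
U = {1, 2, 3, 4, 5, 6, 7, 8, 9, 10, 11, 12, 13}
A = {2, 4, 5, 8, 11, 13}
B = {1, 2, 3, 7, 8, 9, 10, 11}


LHS: A ∩ B = {2, 8, 11}
(A ∩ B)' = U \ (A ∩ B) = {1, 3, 4, 5, 6, 7, 9, 10, 12, 13}
A' = {1, 3, 6, 7, 9, 10, 12}, B' = {4, 5, 6, 12, 13}
Claimed RHS: A' ∪ B' = {1, 3, 4, 5, 6, 7, 9, 10, 12, 13}
Identity is VALID: LHS = RHS = {1, 3, 4, 5, 6, 7, 9, 10, 12, 13} ✓

Identity is valid. (A ∩ B)' = A' ∪ B' = {1, 3, 4, 5, 6, 7, 9, 10, 12, 13}


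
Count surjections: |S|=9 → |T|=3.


n = |S| = 9, k = |T| = 3. Surjections via inclusion-exclusion:
S(n,k) = Σ(-1)^i × C(k,i) × (k-i)^n, i=0 to k
i=0: (-1)^0×C(3,0)×3^9 = 19683
i=1: (-1)^1×C(3,1)×2^9 = -1536
i=2: (-1)^2×C(3,2)×1^9 = 3
i=3: (-1)^3×C(3,3)×0^9 = 0
Total = 18150

Number of surjections = 18150


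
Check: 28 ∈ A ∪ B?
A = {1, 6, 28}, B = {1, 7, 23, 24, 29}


A = {1, 6, 28}, B = {1, 7, 23, 24, 29}
A ∪ B = all elements in A or B
A ∪ B = {1, 6, 7, 23, 24, 28, 29}
Checking if 28 ∈ A ∪ B
28 is in A ∪ B → True

28 ∈ A ∪ B


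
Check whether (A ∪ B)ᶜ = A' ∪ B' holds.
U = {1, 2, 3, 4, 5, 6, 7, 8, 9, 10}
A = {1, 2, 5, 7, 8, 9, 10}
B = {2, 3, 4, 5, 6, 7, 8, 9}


LHS: A ∪ B = {1, 2, 3, 4, 5, 6, 7, 8, 9, 10}
(A ∪ B)' = U \ (A ∪ B) = ∅
A' = {3, 4, 6}, B' = {1, 10}
Claimed RHS: A' ∪ B' = {1, 3, 4, 6, 10}
Identity is INVALID: LHS = ∅ but the RHS claimed here equals {1, 3, 4, 6, 10}. The correct form is (A ∪ B)' = A' ∩ B'.

Identity is invalid: (A ∪ B)' = ∅ but A' ∪ B' = {1, 3, 4, 6, 10}. The correct De Morgan law is (A ∪ B)' = A' ∩ B'.


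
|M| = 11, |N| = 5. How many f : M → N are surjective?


n = |M| = 11, k = |N| = 5. Surjections via inclusion-exclusion:
S(n,k) = Σ(-1)^i × C(k,i) × (k-i)^n, i=0 to k
i=0: (-1)^0×C(5,0)×5^11 = 48828125
i=1: (-1)^1×C(5,1)×4^11 = -20971520
i=2: (-1)^2×C(5,2)×3^11 = 1771470
i=3: (-1)^3×C(5,3)×2^11 = -20480
i=4: (-1)^4×C(5,4)×1^11 = 5
i=5: (-1)^5×C(5,5)×0^11 = 0
Total = 29607600

Number of surjections = 29607600


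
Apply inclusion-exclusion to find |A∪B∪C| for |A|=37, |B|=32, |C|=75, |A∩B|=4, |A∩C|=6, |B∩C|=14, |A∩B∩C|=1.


|A∪B∪C| = |A|+|B|+|C| - |A∩B|-|A∩C|-|B∩C| + |A∩B∩C|
= 37+32+75 - 4-6-14 + 1
= 144 - 24 + 1
= 121

|A ∪ B ∪ C| = 121


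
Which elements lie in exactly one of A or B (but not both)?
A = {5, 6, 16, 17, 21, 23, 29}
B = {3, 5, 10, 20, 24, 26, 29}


A △ B = (A \ B) ∪ (B \ A) = elements in exactly one of A or B
A \ B = {6, 16, 17, 21, 23}
B \ A = {3, 10, 20, 24, 26}
A △ B = {3, 6, 10, 16, 17, 20, 21, 23, 24, 26}

A △ B = {3, 6, 10, 16, 17, 20, 21, 23, 24, 26}


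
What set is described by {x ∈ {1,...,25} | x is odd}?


Checking each candidate:
Condition: odd numbers in {1,...,25}
Result = {1, 3, 5, 7, 9, 11, 13, 15, 17, 19, 21, 23, 25}

{1, 3, 5, 7, 9, 11, 13, 15, 17, 19, 21, 23, 25}


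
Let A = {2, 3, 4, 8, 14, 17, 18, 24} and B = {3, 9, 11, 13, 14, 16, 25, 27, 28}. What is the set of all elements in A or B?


A ∪ B = all elements in A or B (or both)
A = {2, 3, 4, 8, 14, 17, 18, 24}
B = {3, 9, 11, 13, 14, 16, 25, 27, 28}
A ∪ B = {2, 3, 4, 8, 9, 11, 13, 14, 16, 17, 18, 24, 25, 27, 28}

A ∪ B = {2, 3, 4, 8, 9, 11, 13, 14, 16, 17, 18, 24, 25, 27, 28}


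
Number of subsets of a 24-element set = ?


Number of subsets = 2^n
= 2^24
= 16777216

|P(A)| = 16777216


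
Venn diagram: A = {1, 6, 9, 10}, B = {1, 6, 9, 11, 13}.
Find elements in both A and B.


A = {1, 6, 9, 10}
B = {1, 6, 9, 11, 13}
Region: in both A and B
Elements: {1, 6, 9}

Elements in both A and B: {1, 6, 9}


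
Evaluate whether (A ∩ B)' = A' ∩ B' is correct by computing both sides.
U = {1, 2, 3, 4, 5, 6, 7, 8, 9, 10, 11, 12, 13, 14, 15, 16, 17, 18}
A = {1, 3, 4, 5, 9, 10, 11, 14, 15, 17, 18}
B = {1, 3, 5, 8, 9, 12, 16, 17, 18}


LHS: A ∩ B = {1, 3, 5, 9, 17, 18}
(A ∩ B)' = U \ (A ∩ B) = {2, 4, 6, 7, 8, 10, 11, 12, 13, 14, 15, 16}
A' = {2, 6, 7, 8, 12, 13, 16}, B' = {2, 4, 6, 7, 10, 11, 13, 14, 15}
Claimed RHS: A' ∩ B' = {2, 6, 7, 13}
Identity is INVALID: LHS = {2, 4, 6, 7, 8, 10, 11, 12, 13, 14, 15, 16} but the RHS claimed here equals {2, 6, 7, 13}. The correct form is (A ∩ B)' = A' ∪ B'.

Identity is invalid: (A ∩ B)' = {2, 4, 6, 7, 8, 10, 11, 12, 13, 14, 15, 16} but A' ∩ B' = {2, 6, 7, 13}. The correct De Morgan law is (A ∩ B)' = A' ∪ B'.


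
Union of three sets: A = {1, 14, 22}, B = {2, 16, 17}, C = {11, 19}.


A ∪ B = {1, 2, 14, 16, 17, 22}
(A ∪ B) ∪ C = {1, 2, 11, 14, 16, 17, 19, 22}

A ∪ B ∪ C = {1, 2, 11, 14, 16, 17, 19, 22}


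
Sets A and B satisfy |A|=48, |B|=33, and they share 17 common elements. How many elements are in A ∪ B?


|A ∪ B| = |A| + |B| - |A ∩ B|
= 48 + 33 - 17
= 64

|A ∪ B| = 64


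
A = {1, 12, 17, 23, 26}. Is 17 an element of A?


A = {1, 12, 17, 23, 26}
Checking if 17 is in A
17 is in A → True

17 ∈ A


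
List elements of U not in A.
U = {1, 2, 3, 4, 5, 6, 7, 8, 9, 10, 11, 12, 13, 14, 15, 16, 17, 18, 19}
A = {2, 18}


Aᶜ = U \ A = elements in U but not in A
U = {1, 2, 3, 4, 5, 6, 7, 8, 9, 10, 11, 12, 13, 14, 15, 16, 17, 18, 19}
A = {2, 18}
Aᶜ = {1, 3, 4, 5, 6, 7, 8, 9, 10, 11, 12, 13, 14, 15, 16, 17, 19}

Aᶜ = {1, 3, 4, 5, 6, 7, 8, 9, 10, 11, 12, 13, 14, 15, 16, 17, 19}


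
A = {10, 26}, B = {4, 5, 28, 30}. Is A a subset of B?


A ⊆ B means every element of A is in B.
Elements in A not in B: {10, 26}
So A ⊄ B.

No, A ⊄ B


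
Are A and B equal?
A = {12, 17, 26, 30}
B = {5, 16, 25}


Two sets are equal iff they have exactly the same elements.
A = {12, 17, 26, 30}
B = {5, 16, 25}
Differences: {5, 12, 16, 17, 25, 26, 30}
A ≠ B

No, A ≠ B


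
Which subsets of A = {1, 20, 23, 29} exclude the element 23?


A subset of A that omits 23 is a subset of A \ {23}, so there are 2^(n-1) = 2^3 = 8 of them.
Subsets excluding 23: ∅, {1}, {20}, {29}, {1, 20}, {1, 29}, {20, 29}, {1, 20, 29}

Subsets excluding 23 (8 total): ∅, {1}, {20}, {29}, {1, 20}, {1, 29}, {20, 29}, {1, 20, 29}


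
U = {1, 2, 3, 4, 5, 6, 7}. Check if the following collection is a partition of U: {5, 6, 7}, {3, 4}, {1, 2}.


A partition requires: (1) non-empty parts, (2) pairwise disjoint, (3) union = U
Parts: {5, 6, 7}, {3, 4}, {1, 2}
Union of parts: {1, 2, 3, 4, 5, 6, 7}
U = {1, 2, 3, 4, 5, 6, 7}
All non-empty? True
Pairwise disjoint? True
Covers U? True

Yes, valid partition


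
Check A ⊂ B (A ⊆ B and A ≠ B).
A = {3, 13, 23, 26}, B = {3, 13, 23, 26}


A ⊂ B requires: A ⊆ B AND A ≠ B.
A ⊆ B? Yes
A = B? Yes
A = B, so A is not a PROPER subset.

No, A is not a proper subset of B


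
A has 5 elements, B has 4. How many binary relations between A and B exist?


A relation from A to B is any subset of A × B.
|A × B| = 5 × 4 = 20
# relations = 2^|A × B| = 2^20 = 1048576

Number of relations = 1048576


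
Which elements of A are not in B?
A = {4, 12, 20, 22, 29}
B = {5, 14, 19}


A \ B = elements in A but not in B
A = {4, 12, 20, 22, 29}
B = {5, 14, 19}
Remove from A any elements in B
A \ B = {4, 12, 20, 22, 29}

A \ B = {4, 12, 20, 22, 29}


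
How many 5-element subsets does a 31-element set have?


C(n,k) = n! / (k!(n-k)!)
C(31,5) = 31! / (5!26!)
= 169911

C(31,5) = 169911


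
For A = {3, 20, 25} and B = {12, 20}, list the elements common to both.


A ∩ B = elements in both A and B
A = {3, 20, 25}
B = {12, 20}
A ∩ B = {20}

A ∩ B = {20}


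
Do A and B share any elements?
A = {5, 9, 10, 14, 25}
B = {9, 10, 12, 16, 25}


Disjoint means A ∩ B = ∅.
A ∩ B = {9, 10, 25}
A ∩ B ≠ ∅, so A and B are NOT disjoint.

Yes — A and B share the element(s) of A ∩ B = {9, 10, 25}, so they are not disjoint


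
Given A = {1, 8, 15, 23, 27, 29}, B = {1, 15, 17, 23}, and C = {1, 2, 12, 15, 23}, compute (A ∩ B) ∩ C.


A ∩ B = {1, 15, 23}
(A ∩ B) ∩ C = {1, 15, 23}

A ∩ B ∩ C = {1, 15, 23}


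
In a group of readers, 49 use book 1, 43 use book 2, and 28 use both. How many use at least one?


|A ∪ B| = |A| + |B| - |A ∩ B|
= 49 + 43 - 28
= 64

|A ∪ B| = 64


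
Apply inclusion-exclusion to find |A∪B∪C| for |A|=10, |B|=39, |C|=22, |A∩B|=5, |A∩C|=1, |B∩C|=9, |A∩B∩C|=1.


|A∪B∪C| = |A|+|B|+|C| - |A∩B|-|A∩C|-|B∩C| + |A∩B∩C|
= 10+39+22 - 5-1-9 + 1
= 71 - 15 + 1
= 57

|A ∪ B ∪ C| = 57


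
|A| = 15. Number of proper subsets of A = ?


Total subsets = 2^n = 2^15 = 32768
Proper subsets exclude the set itself: 2^n - 1
= 32768 - 1
= 32767

Number of proper subsets = 32767


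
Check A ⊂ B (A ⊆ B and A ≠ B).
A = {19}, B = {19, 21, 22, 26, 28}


A ⊂ B requires: A ⊆ B AND A ≠ B.
A ⊆ B? Yes
A = B? No
A ⊂ B: Yes (A is a proper subset of B)

Yes, A ⊂ B


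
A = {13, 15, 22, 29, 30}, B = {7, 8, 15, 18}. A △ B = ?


A △ B = (A \ B) ∪ (B \ A) = elements in exactly one of A or B
A \ B = {13, 22, 29, 30}
B \ A = {7, 8, 18}
A △ B = {7, 8, 13, 18, 22, 29, 30}

A △ B = {7, 8, 13, 18, 22, 29, 30}


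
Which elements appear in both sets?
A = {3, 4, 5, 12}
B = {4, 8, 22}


A ∩ B = elements in both A and B
A = {3, 4, 5, 12}
B = {4, 8, 22}
A ∩ B = {4}

A ∩ B = {4}


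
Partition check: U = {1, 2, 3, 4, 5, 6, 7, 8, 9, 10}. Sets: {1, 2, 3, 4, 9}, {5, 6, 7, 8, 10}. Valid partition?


A partition requires: (1) non-empty parts, (2) pairwise disjoint, (3) union = U
Parts: {1, 2, 3, 4, 9}, {5, 6, 7, 8, 10}
Union of parts: {1, 2, 3, 4, 5, 6, 7, 8, 9, 10}
U = {1, 2, 3, 4, 5, 6, 7, 8, 9, 10}
All non-empty? True
Pairwise disjoint? True
Covers U? True

Yes, valid partition


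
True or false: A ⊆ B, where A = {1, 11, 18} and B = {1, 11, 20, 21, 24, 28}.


A ⊆ B means every element of A is in B.
Elements in A not in B: {18}
So A ⊄ B.

No, A ⊄ B


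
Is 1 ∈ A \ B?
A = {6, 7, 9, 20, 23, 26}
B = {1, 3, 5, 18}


A = {6, 7, 9, 20, 23, 26}, B = {1, 3, 5, 18}
A \ B = elements in A but not in B
A \ B = {6, 7, 9, 20, 23, 26}
Checking if 1 ∈ A \ B
1 is not in A \ B → False

1 ∉ A \ B


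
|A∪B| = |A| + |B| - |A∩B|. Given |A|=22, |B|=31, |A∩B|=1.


|A ∪ B| = |A| + |B| - |A ∩ B|
= 22 + 31 - 1
= 52

|A ∪ B| = 52


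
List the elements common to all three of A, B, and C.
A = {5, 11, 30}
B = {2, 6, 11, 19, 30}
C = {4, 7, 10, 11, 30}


A ∩ B = {11, 30}
(A ∩ B) ∩ C = {11, 30}

A ∩ B ∩ C = {11, 30}


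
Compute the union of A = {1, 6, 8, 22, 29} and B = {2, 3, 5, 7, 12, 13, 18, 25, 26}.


A ∪ B = all elements in A or B (or both)
A = {1, 6, 8, 22, 29}
B = {2, 3, 5, 7, 12, 13, 18, 25, 26}
A ∪ B = {1, 2, 3, 5, 6, 7, 8, 12, 13, 18, 22, 25, 26, 29}

A ∪ B = {1, 2, 3, 5, 6, 7, 8, 12, 13, 18, 22, 25, 26, 29}


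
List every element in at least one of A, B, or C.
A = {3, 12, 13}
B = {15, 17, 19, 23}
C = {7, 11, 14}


A ∪ B = {3, 12, 13, 15, 17, 19, 23}
(A ∪ B) ∪ C = {3, 7, 11, 12, 13, 14, 15, 17, 19, 23}

A ∪ B ∪ C = {3, 7, 11, 12, 13, 14, 15, 17, 19, 23}


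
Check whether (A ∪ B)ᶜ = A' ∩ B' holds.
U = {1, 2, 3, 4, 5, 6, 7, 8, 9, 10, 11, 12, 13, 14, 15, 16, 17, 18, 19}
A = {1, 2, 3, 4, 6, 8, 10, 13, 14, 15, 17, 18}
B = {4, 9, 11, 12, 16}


LHS: A ∪ B = {1, 2, 3, 4, 6, 8, 9, 10, 11, 12, 13, 14, 15, 16, 17, 18}
(A ∪ B)' = U \ (A ∪ B) = {5, 7, 19}
A' = {5, 7, 9, 11, 12, 16, 19}, B' = {1, 2, 3, 5, 6, 7, 8, 10, 13, 14, 15, 17, 18, 19}
Claimed RHS: A' ∩ B' = {5, 7, 19}
Identity is VALID: LHS = RHS = {5, 7, 19} ✓

Identity is valid. (A ∪ B)' = A' ∩ B' = {5, 7, 19}
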